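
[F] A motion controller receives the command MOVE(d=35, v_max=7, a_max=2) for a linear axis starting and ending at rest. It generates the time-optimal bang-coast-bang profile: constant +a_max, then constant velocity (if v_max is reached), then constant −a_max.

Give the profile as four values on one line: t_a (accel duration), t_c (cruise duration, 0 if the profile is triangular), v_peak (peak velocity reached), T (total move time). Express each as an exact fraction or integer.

(v_max)²/a_max = 7²/2 = 49/2
35 ≥ 49/2 so v_max reached
t_a = 7/2; v_peak = 7
d_cruise = 35 − 49/2 = 21/2; t_c = (21/2)/7 = 3/2
T = 2·7/2 + 3/2 = 17/2

t_a=7/2 t_c=3/2 v_peak=7 T=17/2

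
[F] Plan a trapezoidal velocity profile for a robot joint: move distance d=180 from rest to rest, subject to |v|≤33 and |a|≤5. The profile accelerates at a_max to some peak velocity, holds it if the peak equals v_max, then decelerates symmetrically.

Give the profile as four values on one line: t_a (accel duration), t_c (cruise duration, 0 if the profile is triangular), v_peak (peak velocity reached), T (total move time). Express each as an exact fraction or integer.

t_a=6 t_c=0 v_peak=30 T=12

vₘ²/aₘ = 33²/5 = 1089/5
180 < 1089/5 → triangular
v_peak = √(180·5) = √900 = 30
t_a = 30/5 = 6; t_c = 0
T = 2·6 = 12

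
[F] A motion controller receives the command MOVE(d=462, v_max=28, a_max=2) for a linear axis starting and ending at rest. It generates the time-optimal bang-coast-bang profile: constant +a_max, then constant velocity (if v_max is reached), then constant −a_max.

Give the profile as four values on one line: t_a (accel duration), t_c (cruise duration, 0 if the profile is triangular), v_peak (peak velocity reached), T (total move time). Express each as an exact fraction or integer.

vₘ²/aₘ = 28²/2 = 392
462 ≥ 392 → trapezoidal
t_a = 28/2 = 14; v_peak = 28
d_cruise = 462 − 392 = 70; t_c = 70/28 = 5/2
T = 2·14 + 5/2 = 61/2

t_a=14 t_c=5/2 v_peak=28 T=61/2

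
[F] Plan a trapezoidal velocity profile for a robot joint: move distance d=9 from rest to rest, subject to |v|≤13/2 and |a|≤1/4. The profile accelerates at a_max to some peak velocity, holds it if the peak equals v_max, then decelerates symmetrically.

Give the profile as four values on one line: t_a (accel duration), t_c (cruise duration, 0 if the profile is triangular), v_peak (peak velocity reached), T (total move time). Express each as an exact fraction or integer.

vₘ²/aₘ = (13/2)²/(1/4) = 169
9 < 169 so t_c = 0
v_peak = √(9·1/4) = √(9/4) = 3/2
t_a = (3/2)/(1/4) = 6; t_c = 0
T = 2·6 = 12

t_a=6 t_c=0 v_peak=3/2 T=12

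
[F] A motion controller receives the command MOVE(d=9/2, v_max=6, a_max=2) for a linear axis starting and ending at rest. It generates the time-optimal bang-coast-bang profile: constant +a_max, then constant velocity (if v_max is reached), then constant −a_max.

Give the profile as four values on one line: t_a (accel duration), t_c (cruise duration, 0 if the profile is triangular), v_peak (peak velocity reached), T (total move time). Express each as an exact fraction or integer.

t_a=3/2 t_c=0 v_peak=3 T=3

vₘ²/aₘ = 6²/2 = 18
9/2 < 18 so t_c = 0
v_peak = √(9/2·2) = √9 = 3
t_a = 3/2; t_c = 0
T = 2·3/2 = 3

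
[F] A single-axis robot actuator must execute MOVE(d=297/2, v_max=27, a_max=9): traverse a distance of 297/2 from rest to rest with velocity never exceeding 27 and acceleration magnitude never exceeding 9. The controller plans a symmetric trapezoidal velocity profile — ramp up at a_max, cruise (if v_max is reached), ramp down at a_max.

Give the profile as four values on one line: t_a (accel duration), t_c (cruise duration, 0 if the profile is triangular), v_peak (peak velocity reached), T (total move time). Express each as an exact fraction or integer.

t_a=3 t_c=5/2 v_peak=27 T=17/2

vₘ²/aₘ = 27²/9 = 81
297/2 ≥ 81 so v_max reached
t_a = 27/9 = 3; v_peak = 27
d_cruise = 297/2 − 81 = 135/2; t_c = (135/2)/27 = 5/2
T = 2·3 + 5/2 = 17/2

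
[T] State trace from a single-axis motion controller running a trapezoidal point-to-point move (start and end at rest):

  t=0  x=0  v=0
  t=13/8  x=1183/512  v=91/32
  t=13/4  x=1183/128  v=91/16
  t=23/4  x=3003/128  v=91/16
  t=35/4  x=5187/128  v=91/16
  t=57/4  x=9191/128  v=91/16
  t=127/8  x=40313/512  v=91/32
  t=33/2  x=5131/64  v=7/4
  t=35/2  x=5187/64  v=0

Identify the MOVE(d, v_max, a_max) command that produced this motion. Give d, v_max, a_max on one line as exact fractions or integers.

final state: t=35/2, x=5187/64, v=0 → d = 5187/64
a_max = (91/32−0)/(13/8−0) = 7/4
max v = 91/16 over t∈[13/4,57/4] → v_max = 91/16
check: 91/16·(13/4+11) = 5187/64 ✓

d=5187/64 v_max=91/16 a_max=7/4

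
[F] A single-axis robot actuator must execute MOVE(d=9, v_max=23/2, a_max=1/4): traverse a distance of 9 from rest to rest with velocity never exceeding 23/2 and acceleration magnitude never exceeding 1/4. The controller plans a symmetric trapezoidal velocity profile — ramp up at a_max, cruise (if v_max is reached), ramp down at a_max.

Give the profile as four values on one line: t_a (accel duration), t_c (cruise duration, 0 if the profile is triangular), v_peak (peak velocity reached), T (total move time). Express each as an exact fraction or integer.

t_a=6 t_c=0 v_peak=3/2 T=12

v_max²/a_max = (23/2)²/(1/4) = 529
9 < 529 → triangular
v_peak = √(9·1/4) = √(9/4) = 3/2
t_a = (3/2)/(1/4) = 6; t_c = 0
T = 2·6 = 12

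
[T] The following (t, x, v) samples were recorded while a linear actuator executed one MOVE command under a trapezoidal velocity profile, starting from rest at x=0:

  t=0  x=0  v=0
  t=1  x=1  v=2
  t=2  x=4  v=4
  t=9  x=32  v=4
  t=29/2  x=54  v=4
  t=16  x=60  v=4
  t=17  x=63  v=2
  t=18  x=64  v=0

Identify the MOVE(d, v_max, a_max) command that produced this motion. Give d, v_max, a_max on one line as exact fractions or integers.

d=64 v_max=4 a_max=2

final state: t=18, x=64, v=0 → d = 64
a_max = (2−0)/(1−0) = 2
max v = 4 over t∈[2,16] → v_max = 4
check: 4·(2+14) = 64 ✓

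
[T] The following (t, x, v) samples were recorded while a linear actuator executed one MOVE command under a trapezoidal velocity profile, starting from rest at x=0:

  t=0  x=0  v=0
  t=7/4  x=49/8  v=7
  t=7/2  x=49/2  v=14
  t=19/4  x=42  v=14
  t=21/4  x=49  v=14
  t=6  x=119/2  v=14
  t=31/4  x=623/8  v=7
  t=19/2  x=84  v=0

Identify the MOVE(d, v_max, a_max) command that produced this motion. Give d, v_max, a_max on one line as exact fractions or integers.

d=84 v_max=14 a_max=4

final state: t=19/2, x=84, v=0 → d = 84
a_max = (7−0)/(7/4−0) = 4
max v = 14 over t∈[7/2,6] → v_max = 14
check: 14·(7/2+5/2) = 84 ✓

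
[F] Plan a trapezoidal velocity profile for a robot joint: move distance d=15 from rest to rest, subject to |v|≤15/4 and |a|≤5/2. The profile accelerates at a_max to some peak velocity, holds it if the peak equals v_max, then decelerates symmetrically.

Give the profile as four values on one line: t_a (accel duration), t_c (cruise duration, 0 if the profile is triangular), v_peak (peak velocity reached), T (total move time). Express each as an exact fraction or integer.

vₘ²/aₘ = (15/4)²/(5/2) = 45/8
15 ≥ 45/8 so v_max reached
t_a = (15/4)/(5/2) = 3/2; v_peak = 15/4
d_cruise = 15 − 45/8 = 75/8; t_c = (75/8)/(15/4) = 5/2
T = 2·3/2 + 5/2 = 11/2

t_a=3/2 t_c=5/2 v_peak=15/4 T=11/2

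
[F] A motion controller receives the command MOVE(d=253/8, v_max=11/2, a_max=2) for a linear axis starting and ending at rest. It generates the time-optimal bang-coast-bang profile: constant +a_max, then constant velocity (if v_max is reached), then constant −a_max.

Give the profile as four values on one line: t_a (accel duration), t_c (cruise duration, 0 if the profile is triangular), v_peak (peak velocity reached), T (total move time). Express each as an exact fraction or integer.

t_a=11/4 t_c=3 v_peak=11/2 T=17/2

v_max²/a_max = (11/2)²/2 = 121/8
253/8 ≥ 121/8 ⇒ cruise phase
t_a = (11/2)/2 = 11/4; v_peak = 11/2
d_cruise = 253/8 − 121/8 = 33/2; t_c = (33/2)/(11/2) = 3
T = 2·11/4 + 3 = 17/2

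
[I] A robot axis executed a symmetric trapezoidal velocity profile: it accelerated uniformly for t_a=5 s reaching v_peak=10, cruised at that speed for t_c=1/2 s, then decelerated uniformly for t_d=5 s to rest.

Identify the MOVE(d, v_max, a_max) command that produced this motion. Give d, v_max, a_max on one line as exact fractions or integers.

a_max = 10/5 = 2
d_a = ½·10·5 = 25; d_c = 10·1/2 = 5
d = 2·25 + 5 = 55
t_c = 1/2 > 0 → v_max = v_peak = 10

d=55 v_max=10 a_max=2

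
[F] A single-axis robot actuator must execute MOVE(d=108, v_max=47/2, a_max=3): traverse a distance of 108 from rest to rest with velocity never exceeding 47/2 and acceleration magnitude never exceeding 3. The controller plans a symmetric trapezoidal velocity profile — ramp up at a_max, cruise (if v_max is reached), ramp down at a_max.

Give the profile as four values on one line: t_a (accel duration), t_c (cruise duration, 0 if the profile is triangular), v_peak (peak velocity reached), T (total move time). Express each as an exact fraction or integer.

t_a=6 t_c=0 v_peak=18 T=12

(v_max)²/a_max = (47/2)²/3 = 2209/12
108 < 2209/12 → triangular
v_peak = √(108·3) = √324 = 18
t_a = 18/3 = 6; t_c = 0
T = 2·6 = 12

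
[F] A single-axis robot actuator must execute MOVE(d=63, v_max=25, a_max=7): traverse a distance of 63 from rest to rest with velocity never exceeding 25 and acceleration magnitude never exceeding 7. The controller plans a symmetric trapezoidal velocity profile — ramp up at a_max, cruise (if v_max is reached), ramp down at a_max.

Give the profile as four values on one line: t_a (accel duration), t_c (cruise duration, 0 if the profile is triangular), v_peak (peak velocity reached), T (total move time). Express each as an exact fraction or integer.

t_a=3 t_c=0 v_peak=21 T=6

v_max²/a_max = 25²/7 = 625/7
63 < 625/7 ⇒ no cruise
v_peak = √(63·7) = √441 = 21
t_a = 21/7 = 3; t_c = 0
T = 2·3 = 6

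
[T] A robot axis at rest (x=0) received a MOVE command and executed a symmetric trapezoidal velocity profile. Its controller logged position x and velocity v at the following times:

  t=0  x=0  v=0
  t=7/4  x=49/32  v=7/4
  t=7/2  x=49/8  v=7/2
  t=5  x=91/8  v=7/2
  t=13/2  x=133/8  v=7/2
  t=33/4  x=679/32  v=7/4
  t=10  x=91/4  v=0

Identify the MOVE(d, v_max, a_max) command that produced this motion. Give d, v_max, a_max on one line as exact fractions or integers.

d=91/4 v_max=7/2 a_max=1

final state: t=10, x=91/4, v=0 → d = 91/4
a_max = (7/4−0)/(7/4−0) = 1
max v = 7/2 over t∈[7/2,13/2] → v_max = 7/2
check: 7/2·(7/2+3) = 91/4 ✓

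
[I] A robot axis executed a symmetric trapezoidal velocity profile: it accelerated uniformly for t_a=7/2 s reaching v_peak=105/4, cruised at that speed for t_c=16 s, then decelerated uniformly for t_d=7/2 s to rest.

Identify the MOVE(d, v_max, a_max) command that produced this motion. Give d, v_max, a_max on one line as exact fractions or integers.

a_max = (105/4)/(7/2) = 15/2
d_a = ½·105/4·7/2 = 735/16; d_c = 105/4·16 = 420
d = 2·735/16 + 420 = 4095/8
t_c = 16 > 0 → v_max = v_peak = 105/4

d=4095/8 v_max=105/4 a_max=15/2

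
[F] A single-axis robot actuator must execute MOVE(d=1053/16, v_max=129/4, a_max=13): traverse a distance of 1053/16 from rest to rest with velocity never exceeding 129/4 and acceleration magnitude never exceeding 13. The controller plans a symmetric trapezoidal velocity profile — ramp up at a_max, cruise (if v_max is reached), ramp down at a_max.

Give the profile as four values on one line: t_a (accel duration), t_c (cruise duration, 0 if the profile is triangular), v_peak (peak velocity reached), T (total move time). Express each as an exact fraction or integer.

v_max²/a_max = (129/4)²/13 = 16641/208
1053/16 < 16641/208 → triangular
v_peak = √(1053/16·13) = √(13689/16) = 117/4
t_a = (117/4)/13 = 9/4; t_c = 0
T = 2·9/4 = 9/2

t_a=9/4 t_c=0 v_peak=117/4 T=9/2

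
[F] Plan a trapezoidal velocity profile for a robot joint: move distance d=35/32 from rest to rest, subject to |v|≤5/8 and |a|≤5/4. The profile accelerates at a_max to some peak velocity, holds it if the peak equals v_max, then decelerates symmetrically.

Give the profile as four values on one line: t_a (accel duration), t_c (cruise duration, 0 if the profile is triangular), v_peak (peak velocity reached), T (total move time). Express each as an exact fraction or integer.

(v_max)²/a_max = (5/8)²/(5/4) = 5/16
35/32 ≥ 5/16 so v_max reached
t_a = (5/8)/(5/4) = 1/2; v_peak = 5/8
d_cruise = 35/32 − 5/16 = 25/32; t_c = (25/32)/(5/8) = 5/4
T = 2·1/2 + 5/4 = 9/4

t_a=1/2 t_c=5/4 v_peak=5/8 T=9/4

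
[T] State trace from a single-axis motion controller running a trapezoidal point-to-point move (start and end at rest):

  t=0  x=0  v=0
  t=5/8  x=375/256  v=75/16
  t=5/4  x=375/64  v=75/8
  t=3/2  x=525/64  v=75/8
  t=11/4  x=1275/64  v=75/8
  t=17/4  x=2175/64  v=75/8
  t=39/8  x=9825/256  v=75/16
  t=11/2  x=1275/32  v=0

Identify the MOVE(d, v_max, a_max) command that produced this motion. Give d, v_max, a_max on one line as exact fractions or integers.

d=1275/32 v_max=75/8 a_max=15/2

final state: t=11/2, x=1275/32, v=0 → d = 1275/32
a_max = (75/16−0)/(5/8−0) = 15/2
max v = 75/8 over t∈[5/4,17/4] → v_max = 75/8
check: 75/8·(5/4+3) = 1275/32 ✓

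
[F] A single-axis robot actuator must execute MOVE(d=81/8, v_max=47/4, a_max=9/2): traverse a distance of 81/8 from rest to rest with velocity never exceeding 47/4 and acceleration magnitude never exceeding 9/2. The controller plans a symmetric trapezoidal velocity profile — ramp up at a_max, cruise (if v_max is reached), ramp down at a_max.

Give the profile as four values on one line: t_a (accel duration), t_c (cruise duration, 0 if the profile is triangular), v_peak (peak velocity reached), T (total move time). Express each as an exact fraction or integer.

t_a=3/2 t_c=0 v_peak=27/4 T=3

v_max²/a_max = (47/4)²/(9/2) = 2209/72
81/8 < 2209/72 ⇒ no cruise
v_peak = √(81/8·9/2) = √(729/16) = 27/4
t_a = (27/4)/(9/2) = 3/2; t_c = 0
T = 2·3/2 = 3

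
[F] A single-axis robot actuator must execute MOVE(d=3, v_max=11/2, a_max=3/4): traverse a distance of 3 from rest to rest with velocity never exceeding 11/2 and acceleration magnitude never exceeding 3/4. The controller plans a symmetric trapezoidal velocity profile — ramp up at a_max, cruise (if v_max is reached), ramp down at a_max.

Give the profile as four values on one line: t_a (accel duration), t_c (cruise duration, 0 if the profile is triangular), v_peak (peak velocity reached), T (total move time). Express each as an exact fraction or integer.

t_a=2 t_c=0 v_peak=3/2 T=4

(v_max)²/a_max = (11/2)²/(3/4) = 121/3
3 < 121/3 ⇒ no cruise
v_peak = √(3·3/4) = √(9/4) = 3/2
t_a = (3/2)/(3/4) = 2; t_c = 0
T = 2·2 = 4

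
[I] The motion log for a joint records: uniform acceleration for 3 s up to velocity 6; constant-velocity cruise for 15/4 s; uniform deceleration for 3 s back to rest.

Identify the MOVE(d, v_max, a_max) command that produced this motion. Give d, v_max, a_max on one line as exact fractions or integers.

a_max = 6/3 = 2
d_a = ½·6·3 = 9; d_c = 6·15/4 = 45/2
d = 2·9 + 45/2 = 81/2
t_c = 15/4 > 0 ⇒ limit active, v_max = 6

d=81/2 v_max=6 a_max=2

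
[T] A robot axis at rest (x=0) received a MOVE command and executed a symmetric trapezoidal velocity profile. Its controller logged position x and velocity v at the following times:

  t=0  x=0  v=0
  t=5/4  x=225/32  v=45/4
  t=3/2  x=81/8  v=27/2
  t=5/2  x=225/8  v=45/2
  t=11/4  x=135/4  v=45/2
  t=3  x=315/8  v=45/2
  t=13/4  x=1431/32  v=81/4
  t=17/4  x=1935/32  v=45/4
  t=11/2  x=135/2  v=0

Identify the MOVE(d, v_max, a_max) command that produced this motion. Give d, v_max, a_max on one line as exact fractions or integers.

final state: t=11/2, x=135/2, v=0 → d = 135/2
a_max = (45/4−0)/(5/4−0) = 9
max v = 45/2 over t∈[5/2,3] → v_max = 45/2
check: 45/2·(5/2+1/2) = 135/2 ✓

d=135/2 v_max=45/2 a_max=9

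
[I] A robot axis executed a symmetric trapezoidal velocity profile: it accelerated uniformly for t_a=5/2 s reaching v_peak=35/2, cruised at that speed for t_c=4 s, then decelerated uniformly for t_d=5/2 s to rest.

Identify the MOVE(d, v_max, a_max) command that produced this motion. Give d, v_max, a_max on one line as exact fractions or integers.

a_max = (35/2)/(5/2) = 7
d_a = ½·35/2·5/2 = 175/8; d_c = 35/2·4 = 70
d = 2·175/8 + 70 = 455/4
t_c = 4 > 0 → v_max = v_peak = 35/2

d=455/4 v_max=35/2 a_max=7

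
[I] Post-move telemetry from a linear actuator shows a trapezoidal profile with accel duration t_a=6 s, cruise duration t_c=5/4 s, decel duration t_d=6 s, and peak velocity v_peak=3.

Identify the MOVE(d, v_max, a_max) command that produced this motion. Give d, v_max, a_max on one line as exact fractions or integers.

d=87/4 v_max=3 a_max=1/2

a_max = 3/6 = 1/2
d_a = ½·3·6 = 9; d_c = 3·5/4 = 15/4
d = 2·9 + 15/4 = 87/4
t_c = 5/4 > 0 ⇒ limit active, v_max = 3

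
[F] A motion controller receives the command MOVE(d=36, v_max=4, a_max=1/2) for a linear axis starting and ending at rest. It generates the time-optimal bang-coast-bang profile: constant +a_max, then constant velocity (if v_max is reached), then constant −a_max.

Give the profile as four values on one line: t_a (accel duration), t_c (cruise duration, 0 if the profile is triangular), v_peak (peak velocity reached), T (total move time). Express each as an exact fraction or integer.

t_a=8 t_c=1 v_peak=4 T=17

vₘ²/aₘ = 4²/(1/2) = 32
36 ≥ 32 → trapezoidal
t_a = 4/(1/2) = 8; v_peak = 4
d_cruise = 36 − 32 = 4; t_c = 4/4 = 1
T = 2·8 + 1 = 17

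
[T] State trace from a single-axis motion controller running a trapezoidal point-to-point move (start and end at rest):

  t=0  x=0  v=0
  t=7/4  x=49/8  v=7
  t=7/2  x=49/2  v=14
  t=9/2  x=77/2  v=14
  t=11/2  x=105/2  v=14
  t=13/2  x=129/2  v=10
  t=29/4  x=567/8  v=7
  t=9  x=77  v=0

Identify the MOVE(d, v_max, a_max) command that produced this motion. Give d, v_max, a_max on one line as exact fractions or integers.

final state: t=9, x=77, v=0 → d = 77
a_max = (7−0)/(7/4−0) = 4
max v = 14 over t∈[7/2,11/2] → v_max = 14
check: 14·(7/2+2) = 77 ✓

d=77 v_max=14 a_max=4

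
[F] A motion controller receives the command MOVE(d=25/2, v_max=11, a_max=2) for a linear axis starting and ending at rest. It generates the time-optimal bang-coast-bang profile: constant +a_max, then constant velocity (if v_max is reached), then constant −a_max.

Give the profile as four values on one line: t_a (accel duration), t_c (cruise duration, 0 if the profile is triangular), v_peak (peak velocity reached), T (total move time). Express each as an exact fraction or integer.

t_a=5/2 t_c=0 v_peak=5 T=5

vₘ²/aₘ = 11²/2 = 121/2
25/2 < 121/2 so t_c = 0
v_peak = √(25/2·2) = √25 = 5
t_a = 5/2; t_c = 0
T = 2·5/2 = 5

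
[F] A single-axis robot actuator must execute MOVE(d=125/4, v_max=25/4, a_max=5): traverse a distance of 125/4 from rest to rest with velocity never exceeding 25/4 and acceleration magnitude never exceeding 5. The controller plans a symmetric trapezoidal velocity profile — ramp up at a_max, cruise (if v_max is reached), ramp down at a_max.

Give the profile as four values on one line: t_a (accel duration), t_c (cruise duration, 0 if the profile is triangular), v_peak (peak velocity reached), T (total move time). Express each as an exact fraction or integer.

t_a=5/4 t_c=15/4 v_peak=25/4 T=25/4

vₘ²/aₘ = (25/4)²/5 = 125/16
125/4 ≥ 125/16 → trapezoidal
t_a = (25/4)/5 = 5/4; v_peak = 25/4
d_cruise = 125/4 − 125/16 = 375/16; t_c = (375/16)/(25/4) = 15/4
T = 2·5/4 + 15/4 = 25/4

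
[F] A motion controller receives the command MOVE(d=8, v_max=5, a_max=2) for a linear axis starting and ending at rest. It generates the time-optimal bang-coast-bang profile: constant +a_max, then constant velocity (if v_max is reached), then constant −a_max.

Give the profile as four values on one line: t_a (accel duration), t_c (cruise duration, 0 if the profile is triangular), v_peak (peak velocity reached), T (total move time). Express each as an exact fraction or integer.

v_max²/a_max = 5²/2 = 25/2
8 < 25/2 so t_c = 0
v_peak = √(8·2) = √16 = 4
t_a = 4/2 = 2; t_c = 0
T = 2·2 = 4

t_a=2 t_c=0 v_peak=4 T=4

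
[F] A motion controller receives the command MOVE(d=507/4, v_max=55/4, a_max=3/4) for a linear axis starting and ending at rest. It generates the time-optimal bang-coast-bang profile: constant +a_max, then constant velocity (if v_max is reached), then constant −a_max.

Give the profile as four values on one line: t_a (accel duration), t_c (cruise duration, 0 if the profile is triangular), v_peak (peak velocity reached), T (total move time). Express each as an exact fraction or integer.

v_max²/a_max = (55/4)²/(3/4) = 3025/12
507/4 < 3025/12 so t_c = 0
v_peak = √(507/4·3/4) = √(1521/16) = 39/4
t_a = (39/4)/(3/4) = 13; t_c = 0
T = 2·13 = 26

t_a=13 t_c=0 v_peak=39/4 T=26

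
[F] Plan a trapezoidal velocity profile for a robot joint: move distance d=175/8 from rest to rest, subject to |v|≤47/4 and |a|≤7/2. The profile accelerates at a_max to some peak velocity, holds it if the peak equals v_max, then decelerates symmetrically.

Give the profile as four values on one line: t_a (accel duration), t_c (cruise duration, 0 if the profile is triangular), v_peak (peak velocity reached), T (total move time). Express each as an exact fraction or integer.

v_max²/a_max = (47/4)²/(7/2) = 2209/56
175/8 < 2209/56 → triangular
v_peak = √(175/8·7/2) = √(1225/16) = 35/4
t_a = (35/4)/(7/2) = 5/2; t_c = 0
T = 2·5/2 = 5

t_a=5/2 t_c=0 v_peak=35/4 T=5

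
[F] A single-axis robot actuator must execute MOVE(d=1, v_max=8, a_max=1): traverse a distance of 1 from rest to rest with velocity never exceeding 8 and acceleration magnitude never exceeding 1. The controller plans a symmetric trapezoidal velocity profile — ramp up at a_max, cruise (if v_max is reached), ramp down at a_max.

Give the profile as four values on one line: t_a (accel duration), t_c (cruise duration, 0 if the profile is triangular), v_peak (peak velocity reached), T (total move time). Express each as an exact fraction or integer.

vₘ²/aₘ = 8²/1 = 64
1 < 64 so t_c = 0
v_peak = √(1·1) = √1 = 1
t_a = 1/1 = 1; t_c = 0
T = 2·1 = 2

t_a=1 t_c=0 v_peak=1 T=2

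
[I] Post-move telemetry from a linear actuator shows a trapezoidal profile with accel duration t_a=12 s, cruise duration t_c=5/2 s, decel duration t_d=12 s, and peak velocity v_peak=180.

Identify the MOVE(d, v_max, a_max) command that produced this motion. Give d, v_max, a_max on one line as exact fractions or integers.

d=2610 v_max=180 a_max=15

a_max = 180/12 = 15
d_a = ½·180·12 = 1080; d_c = 180·5/2 = 450
d = 2·1080 + 450 = 2610
t_c = 5/2 > 0 → v_max = v_peak = 180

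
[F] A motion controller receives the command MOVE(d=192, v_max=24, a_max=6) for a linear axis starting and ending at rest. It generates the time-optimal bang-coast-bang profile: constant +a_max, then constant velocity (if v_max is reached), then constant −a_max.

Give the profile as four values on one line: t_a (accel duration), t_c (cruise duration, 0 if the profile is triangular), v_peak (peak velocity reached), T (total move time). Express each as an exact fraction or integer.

v_max²/a_max = 24²/6 = 96
192 ≥ 96 ⇒ cruise phase
t_a = 24/6 = 4; v_peak = 24
d_cruise = 192 − 96 = 96; t_c = 96/24 = 4
T = 2·4 + 4 = 12

t_a=4 t_c=4 v_peak=24 T=12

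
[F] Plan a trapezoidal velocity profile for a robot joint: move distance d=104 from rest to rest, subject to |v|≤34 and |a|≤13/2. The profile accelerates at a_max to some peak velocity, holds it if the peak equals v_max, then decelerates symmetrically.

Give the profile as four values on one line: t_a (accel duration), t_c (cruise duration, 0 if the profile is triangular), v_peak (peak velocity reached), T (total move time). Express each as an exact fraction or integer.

vₘ²/aₘ = 34²/(13/2) = 2312/13
104 < 2312/13 ⇒ no cruise
v_peak = √(104·13/2) = √676 = 26
t_a = 26/(13/2) = 4; t_c = 0
T = 2·4 = 8

t_a=4 t_c=0 v_peak=26 T=8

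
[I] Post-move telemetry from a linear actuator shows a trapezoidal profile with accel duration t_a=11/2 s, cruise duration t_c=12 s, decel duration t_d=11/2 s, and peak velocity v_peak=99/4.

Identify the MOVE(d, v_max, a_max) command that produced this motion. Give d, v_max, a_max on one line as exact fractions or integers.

a_max = (99/4)/(11/2) = 9/2
d_a = ½·99/4·11/2 = 1089/16; d_c = 99/4·12 = 297
d = 2·1089/16 + 297 = 3465/8
t_c = 12 > 0 → v_max = v_peak = 99/4

d=3465/8 v_max=99/4 a_max=9/2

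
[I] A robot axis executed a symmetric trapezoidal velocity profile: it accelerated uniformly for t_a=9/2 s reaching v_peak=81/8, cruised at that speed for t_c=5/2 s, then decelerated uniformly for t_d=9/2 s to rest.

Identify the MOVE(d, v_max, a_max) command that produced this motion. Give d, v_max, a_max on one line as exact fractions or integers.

d=567/8 v_max=81/8 a_max=9/4

a_max = (81/8)/(9/2) = 9/4
d_a = ½·81/8·9/2 = 729/32; d_c = 81/8·5/2 = 405/16
d = 2·729/32 + 405/16 = 567/8
t_c = 5/2 > 0 → v_max = v_peak = 81/8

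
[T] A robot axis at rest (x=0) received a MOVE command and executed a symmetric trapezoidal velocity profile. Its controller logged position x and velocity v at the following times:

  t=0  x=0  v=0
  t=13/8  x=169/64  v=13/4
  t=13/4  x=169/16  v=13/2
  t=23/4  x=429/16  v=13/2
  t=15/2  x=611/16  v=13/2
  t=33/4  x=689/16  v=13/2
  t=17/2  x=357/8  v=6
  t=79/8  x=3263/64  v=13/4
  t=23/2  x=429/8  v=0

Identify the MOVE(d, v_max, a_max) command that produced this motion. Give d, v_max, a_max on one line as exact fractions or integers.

final state: t=23/2, x=429/8, v=0 → d = 429/8
a_max = (13/4−0)/(13/8−0) = 2
max v = 13/2 over t∈[13/4,33/4] → v_max = 13/2
check: 13/2·(13/4+5) = 429/8 ✓

d=429/8 v_max=13/2 a_max=2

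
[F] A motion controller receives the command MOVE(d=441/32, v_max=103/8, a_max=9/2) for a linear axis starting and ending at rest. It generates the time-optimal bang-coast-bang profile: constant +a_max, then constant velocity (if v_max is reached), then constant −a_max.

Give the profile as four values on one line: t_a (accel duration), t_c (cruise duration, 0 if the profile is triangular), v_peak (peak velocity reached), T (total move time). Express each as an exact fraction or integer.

vₘ²/aₘ = (103/8)²/(9/2) = 10609/288
441/32 < 10609/288 ⇒ no cruise
v_peak = √(441/32·9/2) = √(3969/64) = 63/8
t_a = (63/8)/(9/2) = 7/4; t_c = 0
T = 2·7/4 = 7/2

t_a=7/4 t_c=0 v_peak=63/8 T=7/2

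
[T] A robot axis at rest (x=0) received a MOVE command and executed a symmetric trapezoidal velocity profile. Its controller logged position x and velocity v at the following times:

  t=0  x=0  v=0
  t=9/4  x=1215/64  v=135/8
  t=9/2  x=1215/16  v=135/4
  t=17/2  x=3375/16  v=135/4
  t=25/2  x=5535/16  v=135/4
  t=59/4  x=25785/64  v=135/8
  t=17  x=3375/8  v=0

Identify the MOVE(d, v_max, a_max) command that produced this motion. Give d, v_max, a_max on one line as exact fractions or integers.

final state: t=17, x=3375/8, v=0 → d = 3375/8
a_max = (135/8−0)/(9/4−0) = 15/2
max v = 135/4 over t∈[9/2,25/2] → v_max = 135/4
check: 135/4·(9/2+8) = 3375/8 ✓

d=3375/8 v_max=135/4 a_max=15/2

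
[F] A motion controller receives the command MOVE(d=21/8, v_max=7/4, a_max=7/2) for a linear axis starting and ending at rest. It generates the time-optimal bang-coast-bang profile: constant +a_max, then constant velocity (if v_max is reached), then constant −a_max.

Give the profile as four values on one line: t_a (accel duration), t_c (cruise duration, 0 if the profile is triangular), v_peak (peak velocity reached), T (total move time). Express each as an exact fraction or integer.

t_a=1/2 t_c=1 v_peak=7/4 T=2

vₘ²/aₘ = (7/4)²/(7/2) = 7/8
21/8 ≥ 7/8 ⇒ cruise phase
t_a = (7/4)/(7/2) = 1/2; v_peak = 7/4
d_cruise = 21/8 − 7/8 = 7/4; t_c = (7/4)/(7/4) = 1
T = 2·1/2 + 1 = 2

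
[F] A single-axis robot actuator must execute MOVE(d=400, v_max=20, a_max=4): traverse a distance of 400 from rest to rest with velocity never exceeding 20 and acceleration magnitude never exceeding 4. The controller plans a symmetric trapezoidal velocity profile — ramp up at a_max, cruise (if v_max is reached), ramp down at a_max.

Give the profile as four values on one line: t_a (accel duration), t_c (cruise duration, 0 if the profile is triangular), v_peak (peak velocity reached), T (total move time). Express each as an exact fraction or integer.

(v_max)²/a_max = 20²/4 = 100
400 ≥ 100 so v_max reached
t_a = 20/4 = 5; v_peak = 20
d_cruise = 400 − 100 = 300; t_c = 300/20 = 15
T = 2·5 + 15 = 25

t_a=5 t_c=15 v_peak=20 T=25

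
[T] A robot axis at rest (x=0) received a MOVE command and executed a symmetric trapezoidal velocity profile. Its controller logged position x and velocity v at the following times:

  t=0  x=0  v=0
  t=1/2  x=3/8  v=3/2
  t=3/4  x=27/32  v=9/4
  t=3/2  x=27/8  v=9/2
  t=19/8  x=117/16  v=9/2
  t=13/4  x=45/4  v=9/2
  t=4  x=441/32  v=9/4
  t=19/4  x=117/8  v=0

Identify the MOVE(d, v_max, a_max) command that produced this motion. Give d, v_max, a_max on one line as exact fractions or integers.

d=117/8 v_max=9/2 a_max=3

final state: t=19/4, x=117/8, v=0 → d = 117/8
a_max = (3/2−0)/(1/2−0) = 3
max v = 9/2 over t∈[3/2,13/4] → v_max = 9/2
check: 9/2·(3/2+7/4) = 117/8 ✓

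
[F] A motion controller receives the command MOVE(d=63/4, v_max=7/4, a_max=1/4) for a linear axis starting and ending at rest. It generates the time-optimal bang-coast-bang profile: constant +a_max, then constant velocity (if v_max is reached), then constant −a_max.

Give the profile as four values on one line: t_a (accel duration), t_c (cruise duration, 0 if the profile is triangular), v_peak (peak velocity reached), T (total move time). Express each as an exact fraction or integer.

(v_max)²/a_max = (7/4)²/(1/4) = 49/4
63/4 ≥ 49/4 ⇒ cruise phase
t_a = (7/4)/(1/4) = 7; v_peak = 7/4
d_cruise = 63/4 − 49/4 = 7/2; t_c = (7/2)/(7/4) = 2
T = 2·7 + 2 = 16

t_a=7 t_c=2 v_peak=7/4 T=16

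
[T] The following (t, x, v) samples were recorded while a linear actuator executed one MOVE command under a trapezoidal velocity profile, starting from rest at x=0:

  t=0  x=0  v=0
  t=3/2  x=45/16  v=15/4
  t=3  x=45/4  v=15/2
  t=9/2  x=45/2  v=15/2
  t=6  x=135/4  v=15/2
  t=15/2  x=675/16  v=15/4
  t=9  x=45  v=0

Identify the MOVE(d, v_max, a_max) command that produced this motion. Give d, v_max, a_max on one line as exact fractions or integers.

final state: t=9, x=45, v=0 → d = 45
a_max = (15/4−0)/(3/2−0) = 5/2
max v = 15/2 over t∈[3,6] → v_max = 15/2
check: 15/2·(3+3) = 45 ✓

d=45 v_max=15/2 a_max=5/2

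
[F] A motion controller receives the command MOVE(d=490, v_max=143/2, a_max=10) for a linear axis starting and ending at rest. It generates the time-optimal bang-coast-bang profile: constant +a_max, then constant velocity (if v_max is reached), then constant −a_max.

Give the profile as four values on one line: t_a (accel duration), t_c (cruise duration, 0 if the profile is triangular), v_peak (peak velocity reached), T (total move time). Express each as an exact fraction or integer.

v_max²/a_max = (143/2)²/10 = 20449/40
490 < 20449/40 so t_c = 0
v_peak = √(490·10) = √4900 = 70
t_a = 70/10 = 7; t_c = 0
T = 2·7 = 14

t_a=7 t_c=0 v_peak=70 T=14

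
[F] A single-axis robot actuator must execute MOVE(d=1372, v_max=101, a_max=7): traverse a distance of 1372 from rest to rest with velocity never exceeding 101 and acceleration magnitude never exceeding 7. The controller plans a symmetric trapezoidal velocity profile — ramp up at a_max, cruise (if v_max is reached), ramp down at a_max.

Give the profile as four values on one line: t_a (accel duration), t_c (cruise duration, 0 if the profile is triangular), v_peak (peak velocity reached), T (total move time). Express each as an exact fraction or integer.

v_max²/a_max = 101²/7 = 10201/7
1372 < 10201/7 so t_c = 0
v_peak = √(1372·7) = √9604 = 98
t_a = 98/7 = 14; t_c = 0
T = 2·14 = 28

t_a=14 t_c=0 v_peak=98 T=28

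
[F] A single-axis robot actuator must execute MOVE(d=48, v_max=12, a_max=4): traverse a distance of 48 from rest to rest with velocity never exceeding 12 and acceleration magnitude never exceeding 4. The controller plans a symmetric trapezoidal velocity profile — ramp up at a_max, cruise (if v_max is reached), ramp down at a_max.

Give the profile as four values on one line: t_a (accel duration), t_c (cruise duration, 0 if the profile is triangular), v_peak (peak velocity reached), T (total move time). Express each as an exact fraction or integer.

t_a=3 t_c=1 v_peak=12 T=7

vₘ²/aₘ = 12²/4 = 36
48 ≥ 36 ⇒ cruise phase
t_a = 12/4 = 3; v_peak = 12
d_cruise = 48 − 36 = 12; t_c = 12/12 = 1
T = 2·3 + 1 = 7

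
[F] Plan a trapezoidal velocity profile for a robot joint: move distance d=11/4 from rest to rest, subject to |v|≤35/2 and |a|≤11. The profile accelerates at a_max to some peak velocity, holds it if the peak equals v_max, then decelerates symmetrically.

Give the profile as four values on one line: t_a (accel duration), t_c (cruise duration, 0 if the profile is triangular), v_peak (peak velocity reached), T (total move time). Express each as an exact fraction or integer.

t_a=1/2 t_c=0 v_peak=11/2 T=1

v_max²/a_max = (35/2)²/11 = 1225/44
11/4 < 1225/44 so t_c = 0
v_peak = √(11/4·11) = √(121/4) = 11/2
t_a = (11/2)/11 = 1/2; t_c = 0
T = 2·1/2 = 1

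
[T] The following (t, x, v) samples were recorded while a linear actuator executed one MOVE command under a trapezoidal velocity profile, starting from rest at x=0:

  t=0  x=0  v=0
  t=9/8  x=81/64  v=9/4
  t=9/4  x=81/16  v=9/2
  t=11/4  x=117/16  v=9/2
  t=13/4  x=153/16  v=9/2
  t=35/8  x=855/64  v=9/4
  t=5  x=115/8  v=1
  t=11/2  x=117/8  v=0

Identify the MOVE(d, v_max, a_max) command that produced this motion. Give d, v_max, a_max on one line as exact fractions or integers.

final state: t=11/2, x=117/8, v=0 → d = 117/8
a_max = (9/4−0)/(9/8−0) = 2
max v = 9/2 over t∈[9/4,13/4] → v_max = 9/2
check: 9/2·(9/4+1) = 117/8 ✓

d=117/8 v_max=9/2 a_max=2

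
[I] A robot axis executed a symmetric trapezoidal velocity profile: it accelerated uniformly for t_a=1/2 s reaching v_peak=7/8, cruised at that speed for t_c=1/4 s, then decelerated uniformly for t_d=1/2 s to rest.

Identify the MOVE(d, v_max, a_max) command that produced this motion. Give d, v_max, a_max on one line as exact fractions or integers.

d=21/32 v_max=7/8 a_max=7/4

a_max = (7/8)/(1/2) = 7/4
d_a = ½·7/8·1/2 = 7/32; d_c = 7/8·1/4 = 7/32
d = 2·7/32 + 7/32 = 21/32
t_c = 1/4 > 0 ⇒ limit active, v_max = 7/8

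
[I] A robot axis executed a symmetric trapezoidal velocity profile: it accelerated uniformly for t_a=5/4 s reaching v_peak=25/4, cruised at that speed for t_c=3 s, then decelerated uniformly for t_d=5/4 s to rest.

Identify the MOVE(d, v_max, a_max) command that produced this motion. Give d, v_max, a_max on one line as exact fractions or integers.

a_max = (25/4)/(5/4) = 5
d_a = ½·25/4·5/4 = 125/32; d_c = 25/4·3 = 75/4
d = 2·125/32 + 75/4 = 425/16
t_c = 3 > 0 → v_max = v_peak = 25/4

d=425/16 v_max=25/4 a_max=5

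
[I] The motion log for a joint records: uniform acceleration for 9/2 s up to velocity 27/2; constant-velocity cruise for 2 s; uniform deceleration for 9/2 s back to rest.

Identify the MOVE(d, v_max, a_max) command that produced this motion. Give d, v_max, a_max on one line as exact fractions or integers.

a_max = (27/2)/(9/2) = 3
d_a = ½·27/2·9/2 = 243/8; d_c = 27/2·2 = 27
d = 2·243/8 + 27 = 351/4
t_c = 2 > 0 so v_max = 27/2

d=351/4 v_max=27/2 a_max=3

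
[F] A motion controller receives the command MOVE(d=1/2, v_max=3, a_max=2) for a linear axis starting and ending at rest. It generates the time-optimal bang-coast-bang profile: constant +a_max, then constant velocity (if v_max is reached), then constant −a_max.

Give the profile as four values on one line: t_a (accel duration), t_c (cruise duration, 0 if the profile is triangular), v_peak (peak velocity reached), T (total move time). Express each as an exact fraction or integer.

v_max²/a_max = 3²/2 = 9/2
1/2 < 9/2 ⇒ no cruise
v_peak = √(1/2·2) = √1 = 1
t_a = 1/2; t_c = 0
T = 2·1/2 = 1

t_a=1/2 t_c=0 v_peak=1 T=1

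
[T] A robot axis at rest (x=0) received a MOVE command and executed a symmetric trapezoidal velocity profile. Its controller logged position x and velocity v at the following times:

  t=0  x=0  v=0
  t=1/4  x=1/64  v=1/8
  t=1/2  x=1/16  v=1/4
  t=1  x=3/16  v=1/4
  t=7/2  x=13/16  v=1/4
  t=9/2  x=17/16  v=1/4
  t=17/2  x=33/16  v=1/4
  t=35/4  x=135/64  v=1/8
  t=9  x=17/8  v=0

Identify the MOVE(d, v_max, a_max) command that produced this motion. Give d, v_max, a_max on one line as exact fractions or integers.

d=17/8 v_max=1/4 a_max=1/2

final state: t=9, x=17/8, v=0 → d = 17/8
a_max = (1/8−0)/(1/4−0) = 1/2
max v = 1/4 over t∈[1/2,17/2] → v_max = 1/4
check: 1/4·(1/2+8) = 17/8 ✓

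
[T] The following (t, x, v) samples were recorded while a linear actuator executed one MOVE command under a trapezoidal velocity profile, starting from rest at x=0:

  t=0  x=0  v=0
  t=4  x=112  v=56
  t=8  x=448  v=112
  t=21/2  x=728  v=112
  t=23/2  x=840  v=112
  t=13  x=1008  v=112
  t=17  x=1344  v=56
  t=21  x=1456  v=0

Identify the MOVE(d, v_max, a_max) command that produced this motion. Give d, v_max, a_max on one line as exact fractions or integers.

final state: t=21, x=1456, v=0 → d = 1456
a_max = (56−0)/(4−0) = 14
max v = 112 over t∈[8,13] → v_max = 112
check: 112·(8+5) = 1456 ✓

d=1456 v_max=112 a_max=14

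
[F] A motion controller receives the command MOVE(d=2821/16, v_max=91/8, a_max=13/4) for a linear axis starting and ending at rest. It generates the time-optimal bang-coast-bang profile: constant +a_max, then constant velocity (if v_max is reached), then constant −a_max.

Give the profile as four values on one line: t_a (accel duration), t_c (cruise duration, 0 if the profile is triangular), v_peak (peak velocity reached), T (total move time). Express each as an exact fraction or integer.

t_a=7/2 t_c=12 v_peak=91/8 T=19

v_max²/a_max = (91/8)²/(13/4) = 637/16
2821/16 ≥ 637/16 so v_max reached
t_a = (91/8)/(13/4) = 7/2; v_peak = 91/8
d_cruise = 2821/16 − 637/16 = 273/2; t_c = (273/2)/(91/8) = 12
T = 2·7/2 + 12 = 19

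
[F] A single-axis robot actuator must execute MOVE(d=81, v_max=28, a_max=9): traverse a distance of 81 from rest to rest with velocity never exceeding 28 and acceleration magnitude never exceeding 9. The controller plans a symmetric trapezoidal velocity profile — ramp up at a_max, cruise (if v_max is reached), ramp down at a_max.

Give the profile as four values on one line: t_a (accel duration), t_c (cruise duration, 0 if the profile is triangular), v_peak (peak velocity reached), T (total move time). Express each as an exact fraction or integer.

t_a=3 t_c=0 v_peak=27 T=6

v_max²/a_max = 28²/9 = 784/9
81 < 784/9 ⇒ no cruise
v_peak = √(81·9) = √729 = 27
t_a = 27/9 = 3; t_c = 0
T = 2·3 = 6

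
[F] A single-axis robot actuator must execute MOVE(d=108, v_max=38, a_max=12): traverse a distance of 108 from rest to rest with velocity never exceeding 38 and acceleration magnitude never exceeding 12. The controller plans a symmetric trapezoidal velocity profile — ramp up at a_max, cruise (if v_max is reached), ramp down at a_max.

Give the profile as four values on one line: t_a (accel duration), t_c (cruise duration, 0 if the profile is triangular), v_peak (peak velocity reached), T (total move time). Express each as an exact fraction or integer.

t_a=3 t_c=0 v_peak=36 T=6

vₘ²/aₘ = 38²/12 = 361/3
108 < 361/3 so t_c = 0
v_peak = √(108·12) = √1296 = 36
t_a = 36/12 = 3; t_c = 0
T = 2·3 = 6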